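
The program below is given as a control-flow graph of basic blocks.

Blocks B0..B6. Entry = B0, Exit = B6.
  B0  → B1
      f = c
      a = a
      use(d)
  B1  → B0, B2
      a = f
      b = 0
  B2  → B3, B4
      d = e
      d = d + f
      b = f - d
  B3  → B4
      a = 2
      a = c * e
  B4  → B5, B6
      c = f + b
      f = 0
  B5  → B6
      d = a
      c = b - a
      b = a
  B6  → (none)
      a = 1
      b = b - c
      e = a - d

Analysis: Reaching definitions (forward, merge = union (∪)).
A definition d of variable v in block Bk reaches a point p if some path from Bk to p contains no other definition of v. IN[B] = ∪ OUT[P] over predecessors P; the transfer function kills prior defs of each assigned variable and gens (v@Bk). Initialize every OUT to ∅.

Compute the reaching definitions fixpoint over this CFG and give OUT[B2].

Answer: {a@B1, b@B2, d@B2, f@B0}

Trace:
Per-block solution:
  B0:  IN={a@B1, b@B1, f@B0}  OUT={a@B0, b@B1, f@B0}
  B1:  IN={a@B0, b@B1, f@B0}  OUT={a@B1, b@B1, f@B0}
  B2:  IN={a@B1, b@B1, f@B0}  OUT={a@B1, b@B2, d@B2, f@B0}
  B3:  IN={a@B1, b@B2, d@B2, f@B0}  OUT={a@B3, b@B2, d@B2, f@B0}
  B4:  IN={a@B1, a@B3, b@B2, d@B2, f@B0}  OUT={a@B1, a@B3, b@B2, c@B4, d@B2, f@B4}
  B5:  IN={a@B1, a@B3, b@B2, c@B4, d@B2, f@B4}  OUT={a@B1, a@B3, b@B5, c@B5, d@B5, f@B4}
  B6:  IN={a@B1, a@B3, b@B2, b@B5, c@B4, c@B5, d@B2, d@B5, f@B4}  OUT={a@B6, b@B6, c@B4, c@B5, d@B2, d@B5, e@B6, f@B4}

Merge at B2: IN[B2] = OUT[B1] = {a@B1, b@B1, f@B0}
Applying B2's transfer function to that IN value gives OUT[B2] (row B2 above).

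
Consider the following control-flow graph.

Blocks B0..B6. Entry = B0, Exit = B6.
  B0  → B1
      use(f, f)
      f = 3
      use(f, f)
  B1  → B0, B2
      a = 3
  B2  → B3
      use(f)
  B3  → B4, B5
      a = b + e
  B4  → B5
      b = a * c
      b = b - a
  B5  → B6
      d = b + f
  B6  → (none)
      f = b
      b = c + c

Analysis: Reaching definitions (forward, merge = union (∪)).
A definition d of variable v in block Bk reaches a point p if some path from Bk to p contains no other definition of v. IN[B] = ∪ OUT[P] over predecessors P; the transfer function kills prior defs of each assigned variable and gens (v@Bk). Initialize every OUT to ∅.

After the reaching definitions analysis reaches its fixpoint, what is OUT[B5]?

Fixpoint table:
  B0:   IN={a@B1, f@B0}   OUT={a@B1, f@B0}
  B1:   IN={a@B1, f@B0}   OUT={a@B1, f@B0}
  B2:   IN={a@B1, f@B0}   OUT={a@B1, f@B0}
  B3:   IN={a@B1, f@B0}   OUT={a@B3, f@B0}
  B4:   IN={a@B3, f@B0}   OUT={a@B3, b@B4, f@B0}
  B5:   IN={a@B3, b@B4, f@B0}   OUT={a@B3, b@B4, d@B5, f@B0}
  B6:   IN={a@B3, b@B4, d@B5, f@B0}   OUT={a@B3, b@B6, d@B5, f@B6}

Merge at B5: IN[B5] = OUT[B3] ⊔ OUT[B4] = {a@B3, b@B4, f@B0}
Applying B5's transfer function to that IN value gives OUT[B5] (row B5 above).

Answer: {a@B3, b@B4, d@B5, f@B0}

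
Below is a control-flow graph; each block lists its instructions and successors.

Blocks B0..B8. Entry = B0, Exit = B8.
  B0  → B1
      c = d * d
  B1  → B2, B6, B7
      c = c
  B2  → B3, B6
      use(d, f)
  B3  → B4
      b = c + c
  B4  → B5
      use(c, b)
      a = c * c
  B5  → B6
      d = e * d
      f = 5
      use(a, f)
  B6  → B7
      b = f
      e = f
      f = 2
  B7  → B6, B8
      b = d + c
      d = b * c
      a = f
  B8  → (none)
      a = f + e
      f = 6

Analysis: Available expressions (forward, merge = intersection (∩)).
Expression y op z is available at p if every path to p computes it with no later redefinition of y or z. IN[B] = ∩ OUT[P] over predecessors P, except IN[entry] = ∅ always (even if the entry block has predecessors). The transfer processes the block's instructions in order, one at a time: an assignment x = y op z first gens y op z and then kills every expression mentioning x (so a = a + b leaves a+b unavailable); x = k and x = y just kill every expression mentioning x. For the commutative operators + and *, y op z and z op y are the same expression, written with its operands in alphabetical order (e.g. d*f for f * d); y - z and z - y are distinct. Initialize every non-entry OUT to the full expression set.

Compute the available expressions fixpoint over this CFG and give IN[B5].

Converged values:
  B0:  IN={}  OUT={d*d}
  B1:  IN={d*d}  OUT={d*d}
  B2:  IN={d*d}  OUT={d*d}
  B3:  IN={d*d}  OUT={c+c, d*d}
  B4:  IN={c+c, d*d}  OUT={c*c, c+c, d*d}
  B5:  IN={c*c, c+c, d*d}  OUT={c*c, c+c}
  B6:  IN={}  OUT={}
  B7:  IN={}  OUT={b*c}
  B8:  IN={b*c}  OUT={b*c}

Merge at B5: IN[B5] = OUT[B4] = {c*c, c+c, d*d}

Answer: {c*c, c+c, d*d}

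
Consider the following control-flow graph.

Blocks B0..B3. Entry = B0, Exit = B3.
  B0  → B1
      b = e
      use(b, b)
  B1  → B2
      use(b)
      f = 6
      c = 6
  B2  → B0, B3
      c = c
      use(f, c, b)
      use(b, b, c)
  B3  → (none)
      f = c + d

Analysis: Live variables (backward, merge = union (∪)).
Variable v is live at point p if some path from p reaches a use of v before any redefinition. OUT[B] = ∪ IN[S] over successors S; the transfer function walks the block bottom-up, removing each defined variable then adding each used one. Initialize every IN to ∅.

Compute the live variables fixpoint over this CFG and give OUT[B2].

Answer: {c, d, e}

Derivation:
Fixpoint table:
  B0:  IN={d, e}  OUT={b, d, e}
  B1:  IN={b, d, e}  OUT={b, c, d, e, f}
  B2:  IN={b, c, d, e, f}  OUT={c, d, e}
  B3:  IN={c, d}  OUT={}

Merge at B2: OUT[B2] = IN[B0] ⊔ IN[B3] = {c, d, e}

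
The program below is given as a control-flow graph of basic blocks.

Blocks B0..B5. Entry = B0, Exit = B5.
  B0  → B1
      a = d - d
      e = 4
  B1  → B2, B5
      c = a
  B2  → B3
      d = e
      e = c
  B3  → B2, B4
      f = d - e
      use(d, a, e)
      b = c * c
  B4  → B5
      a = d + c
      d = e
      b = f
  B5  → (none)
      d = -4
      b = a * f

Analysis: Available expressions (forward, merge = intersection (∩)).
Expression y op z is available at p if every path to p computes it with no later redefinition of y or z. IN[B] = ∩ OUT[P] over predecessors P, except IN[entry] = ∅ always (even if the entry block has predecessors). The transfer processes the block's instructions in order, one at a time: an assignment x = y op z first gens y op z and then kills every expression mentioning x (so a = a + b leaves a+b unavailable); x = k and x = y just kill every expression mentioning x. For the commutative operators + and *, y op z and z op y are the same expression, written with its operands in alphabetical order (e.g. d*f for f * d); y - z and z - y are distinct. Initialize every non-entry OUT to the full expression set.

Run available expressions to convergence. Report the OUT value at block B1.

Answer: {d-d}

Working:
Per-block solution:
  B0: | IN={} | OUT={d-d}
  B1: | IN={d-d} | OUT={d-d}
  B2: | IN={} | OUT={}
  B3: | IN={} | OUT={c*c, d-e}
  B4: | IN={c*c, d-e} | OUT={c*c}
  B5: | IN={} | OUT={a*f}

Merge at B1: IN[B1] = OUT[B0] = {d-d}
Applying B1's transfer function to that IN value gives OUT[B1] (row B1 above).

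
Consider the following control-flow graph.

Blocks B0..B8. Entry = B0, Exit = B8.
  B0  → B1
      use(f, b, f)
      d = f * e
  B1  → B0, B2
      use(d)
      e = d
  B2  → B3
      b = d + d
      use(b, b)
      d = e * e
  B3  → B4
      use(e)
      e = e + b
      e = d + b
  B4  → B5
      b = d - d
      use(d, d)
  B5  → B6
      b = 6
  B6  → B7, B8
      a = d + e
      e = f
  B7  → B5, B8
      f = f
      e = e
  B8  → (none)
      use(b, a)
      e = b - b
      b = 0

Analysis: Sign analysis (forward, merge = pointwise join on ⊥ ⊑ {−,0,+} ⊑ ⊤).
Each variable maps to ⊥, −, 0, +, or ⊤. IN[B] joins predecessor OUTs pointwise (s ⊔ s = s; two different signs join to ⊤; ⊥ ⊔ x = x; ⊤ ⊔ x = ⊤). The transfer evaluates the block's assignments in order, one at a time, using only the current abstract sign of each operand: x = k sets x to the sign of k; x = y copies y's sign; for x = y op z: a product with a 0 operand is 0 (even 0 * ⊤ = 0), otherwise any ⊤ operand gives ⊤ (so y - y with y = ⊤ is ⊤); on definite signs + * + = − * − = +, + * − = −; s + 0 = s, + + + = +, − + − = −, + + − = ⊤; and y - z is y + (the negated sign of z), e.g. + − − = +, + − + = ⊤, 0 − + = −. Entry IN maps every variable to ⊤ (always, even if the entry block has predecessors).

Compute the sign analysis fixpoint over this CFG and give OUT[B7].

Answer: {a: ⊤, b: +, c: ⊤, d: ⊤, e: ⊤, f: ⊤}

Trace:
Fixpoint table:
  B0: | IN=(all ⊤) | OUT=(all ⊤)
  B1: | IN=(all ⊤) | OUT=(all ⊤)
  B2: | IN=(all ⊤) | OUT=(all ⊤)
  B3: | IN=(all ⊤) | OUT=(all ⊤)
  B4: | IN=(all ⊤) | OUT=(all ⊤)
  B5: | IN=(all ⊤) | OUT={b:+; rest ⊤}
  B6: | IN={b:+; rest ⊤} | OUT={b:+; rest ⊤}
  B7: | IN={b:+; rest ⊤} | OUT={b:+; rest ⊤}
  B8: | IN={b:+; rest ⊤} | OUT={b:0; rest ⊤}

Merge at B7: IN[B7] = OUT[B6] = {a: ⊤, b: +, c: ⊤, d: ⊤, e: ⊤, f: ⊤}
Applying B7's transfer function to that IN value gives OUT[B7] (row B7 above).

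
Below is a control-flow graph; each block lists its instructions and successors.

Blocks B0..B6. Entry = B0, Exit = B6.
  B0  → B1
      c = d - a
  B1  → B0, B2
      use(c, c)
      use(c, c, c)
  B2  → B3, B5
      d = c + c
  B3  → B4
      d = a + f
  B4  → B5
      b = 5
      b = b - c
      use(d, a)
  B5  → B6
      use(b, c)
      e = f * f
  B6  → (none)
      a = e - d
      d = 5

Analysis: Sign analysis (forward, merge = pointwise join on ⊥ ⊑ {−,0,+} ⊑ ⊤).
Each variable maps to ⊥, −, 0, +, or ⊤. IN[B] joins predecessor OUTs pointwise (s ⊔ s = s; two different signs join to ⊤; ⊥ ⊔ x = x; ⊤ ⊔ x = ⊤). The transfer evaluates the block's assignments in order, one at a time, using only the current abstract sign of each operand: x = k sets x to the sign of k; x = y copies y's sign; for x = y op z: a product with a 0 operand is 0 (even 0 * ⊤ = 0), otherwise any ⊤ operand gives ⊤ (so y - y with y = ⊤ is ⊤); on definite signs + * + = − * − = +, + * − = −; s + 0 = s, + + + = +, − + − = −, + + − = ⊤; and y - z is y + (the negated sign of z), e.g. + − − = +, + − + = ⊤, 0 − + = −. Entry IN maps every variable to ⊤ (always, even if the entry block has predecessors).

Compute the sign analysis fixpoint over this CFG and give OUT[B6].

Converged values:
  B0:   IN=(all ⊤)   OUT=(all ⊤)
  B1:   IN=(all ⊤)   OUT=(all ⊤)
  B2:   IN=(all ⊤)   OUT=(all ⊤)
  B3:   IN=(all ⊤)   OUT=(all ⊤)
  B4:   IN=(all ⊤)   OUT=(all ⊤)
  B5:   IN=(all ⊤)   OUT=(all ⊤)
  B6:   IN=(all ⊤)   OUT={d:+; rest ⊤}

Merge at B6: IN[B6] = OUT[B5] = {a: ⊤, b: ⊤, c: ⊤, d: ⊤, e: ⊤, f: ⊤}
Applying B6's transfer function to that IN value gives OUT[B6] (row B6 above).

Answer: {a: ⊤, b: ⊤, c: ⊤, d: +, e: ⊤, f: ⊤}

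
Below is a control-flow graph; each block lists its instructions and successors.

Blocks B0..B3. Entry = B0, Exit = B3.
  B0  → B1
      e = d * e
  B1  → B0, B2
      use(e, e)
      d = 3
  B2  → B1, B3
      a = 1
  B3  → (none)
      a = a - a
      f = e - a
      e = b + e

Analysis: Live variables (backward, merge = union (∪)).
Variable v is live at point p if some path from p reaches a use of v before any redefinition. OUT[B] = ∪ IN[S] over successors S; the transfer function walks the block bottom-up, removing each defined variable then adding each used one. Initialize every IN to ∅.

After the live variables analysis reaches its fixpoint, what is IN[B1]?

Answer: {b, e}

Derivation:
Fixpoint table:
  B0:   IN={b, d, e}   OUT={b, e}
  B1:   IN={b, e}   OUT={b, d, e}
  B2:   IN={b, e}   OUT={a, b, e}
  B3:   IN={a, b, e}   OUT={}

Merge at B1: OUT[B1] = IN[B0] ⊔ IN[B2] = {b, d, e}
Applying B1's transfer function to that OUT value gives IN[B1] (row B1 above).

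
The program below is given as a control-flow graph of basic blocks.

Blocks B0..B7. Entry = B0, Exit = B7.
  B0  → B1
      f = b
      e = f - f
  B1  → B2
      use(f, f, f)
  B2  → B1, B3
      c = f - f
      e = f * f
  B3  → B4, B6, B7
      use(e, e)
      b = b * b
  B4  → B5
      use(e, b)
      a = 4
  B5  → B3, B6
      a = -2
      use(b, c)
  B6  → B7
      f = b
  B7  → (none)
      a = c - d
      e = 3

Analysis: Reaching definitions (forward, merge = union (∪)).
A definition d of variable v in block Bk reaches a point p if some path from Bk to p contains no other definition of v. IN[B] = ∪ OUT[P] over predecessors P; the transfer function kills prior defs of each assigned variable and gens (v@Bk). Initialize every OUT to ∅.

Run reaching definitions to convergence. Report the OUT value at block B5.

Answer: {a@B5, b@B3, c@B2, e@B2, f@B0}

Derivation:
Fixpoint table:
  B0: | IN={} | OUT={e@B0, f@B0}
  B1: | IN={c@B2, e@B0, e@B2, f@B0} | OUT={c@B2, e@B0, e@B2, f@B0}
  B2: | IN={c@B2, e@B0, e@B2, f@B0} | OUT={c@B2, e@B2, f@B0}
  B3: | IN={a@B5, b@B3, c@B2, e@B2, f@B0} | OUT={a@B5, b@B3, c@B2, e@B2, f@B0}
  B4: | IN={a@B5, b@B3, c@B2, e@B2, f@B0} | OUT={a@B4, b@B3, c@B2, e@B2, f@B0}
  B5: | IN={a@B4, b@B3, c@B2, e@B2, f@B0} | OUT={a@B5, b@B3, c@B2, e@B2, f@B0}
  B6: | IN={a@B5, b@B3, c@B2, e@B2, f@B0} | OUT={a@B5, b@B3, c@B2, e@B2, f@B6}
  B7: | IN={a@B5, b@B3, c@B2, e@B2, f@B0, f@B6} | OUT={a@B7, b@B3, c@B2, e@B7, f@B0, f@B6}

Merge at B5: IN[B5] = OUT[B4] = {a@B4, b@B3, c@B2, e@B2, f@B0}
Applying B5's transfer function to that IN value gives OUT[B5] (row B5 above).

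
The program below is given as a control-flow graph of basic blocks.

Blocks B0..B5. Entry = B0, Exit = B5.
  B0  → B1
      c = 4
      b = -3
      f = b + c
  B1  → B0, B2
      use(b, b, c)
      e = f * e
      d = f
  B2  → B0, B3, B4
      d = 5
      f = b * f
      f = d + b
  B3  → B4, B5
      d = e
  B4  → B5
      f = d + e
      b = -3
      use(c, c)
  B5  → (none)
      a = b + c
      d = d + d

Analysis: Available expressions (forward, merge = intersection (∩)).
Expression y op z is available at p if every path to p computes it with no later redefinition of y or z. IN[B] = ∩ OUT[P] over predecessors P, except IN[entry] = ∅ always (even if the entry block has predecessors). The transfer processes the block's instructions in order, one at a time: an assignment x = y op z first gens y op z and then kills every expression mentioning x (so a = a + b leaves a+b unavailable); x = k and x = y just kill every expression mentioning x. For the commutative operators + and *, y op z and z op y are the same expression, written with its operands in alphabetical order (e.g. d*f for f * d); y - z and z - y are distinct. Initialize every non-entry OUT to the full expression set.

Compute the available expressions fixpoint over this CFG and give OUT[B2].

Answer: {b+c, b+d}

Working:
Fixpoint table:
  B0:   IN={}   OUT={b+c}
  B1:   IN={b+c}   OUT={b+c}
  B2:   IN={b+c}   OUT={b+c, b+d}
  B3:   IN={b+c, b+d}   OUT={b+c}
  B4:   IN={b+c}   OUT={d+e}
  B5:   IN={}   OUT={b+c}

Merge at B2: IN[B2] = OUT[B1] = {b+c}
Applying B2's transfer function to that IN value gives OUT[B2] (row B2 above).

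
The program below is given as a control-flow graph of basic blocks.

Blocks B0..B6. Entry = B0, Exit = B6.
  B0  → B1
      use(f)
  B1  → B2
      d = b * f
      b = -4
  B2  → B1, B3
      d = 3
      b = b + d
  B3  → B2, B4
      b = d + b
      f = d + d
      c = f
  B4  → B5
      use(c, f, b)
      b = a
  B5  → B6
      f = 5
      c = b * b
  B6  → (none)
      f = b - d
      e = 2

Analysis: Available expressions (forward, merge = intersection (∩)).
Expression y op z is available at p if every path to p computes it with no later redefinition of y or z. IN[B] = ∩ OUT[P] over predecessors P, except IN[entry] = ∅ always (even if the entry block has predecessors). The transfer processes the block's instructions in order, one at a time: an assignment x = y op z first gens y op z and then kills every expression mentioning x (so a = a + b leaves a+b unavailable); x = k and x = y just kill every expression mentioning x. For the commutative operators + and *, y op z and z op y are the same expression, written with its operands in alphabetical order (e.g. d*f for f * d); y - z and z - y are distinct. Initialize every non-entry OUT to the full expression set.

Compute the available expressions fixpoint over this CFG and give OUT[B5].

Fixpoint table:
  B0: | IN={} | OUT={}
  B1: | IN={} | OUT={}
  B2: | IN={} | OUT={}
  B3: | IN={} | OUT={d+d}
  B4: | IN={d+d} | OUT={d+d}
  B5: | IN={d+d} | OUT={b*b, d+d}
  B6: | IN={b*b, d+d} | OUT={b*b, b-d, d+d}

Merge at B5: IN[B5] = OUT[B4] = {d+d}
Applying B5's transfer function to that IN value gives OUT[B5] (row B5 above).

Answer: {b*b, d+d}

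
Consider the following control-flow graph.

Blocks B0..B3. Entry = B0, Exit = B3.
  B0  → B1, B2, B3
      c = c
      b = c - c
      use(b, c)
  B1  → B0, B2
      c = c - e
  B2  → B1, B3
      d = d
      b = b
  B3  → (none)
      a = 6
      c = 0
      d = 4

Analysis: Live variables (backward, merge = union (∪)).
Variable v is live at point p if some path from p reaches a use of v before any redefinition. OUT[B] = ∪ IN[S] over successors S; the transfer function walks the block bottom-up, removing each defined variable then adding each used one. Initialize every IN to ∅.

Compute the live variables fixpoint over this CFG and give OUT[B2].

Answer: {b, c, d, e}

Derivation:
Fixpoint table:
  B0: | IN={c, d, e} | OUT={b, c, d, e}
  B1: | IN={b, c, d, e} | OUT={b, c, d, e}
  B2: | IN={b, c, d, e} | OUT={b, c, d, e}
  B3: | IN={} | OUT={}

Merge at B2: OUT[B2] = IN[B1] ⊔ IN[B3] = {b, c, d, e}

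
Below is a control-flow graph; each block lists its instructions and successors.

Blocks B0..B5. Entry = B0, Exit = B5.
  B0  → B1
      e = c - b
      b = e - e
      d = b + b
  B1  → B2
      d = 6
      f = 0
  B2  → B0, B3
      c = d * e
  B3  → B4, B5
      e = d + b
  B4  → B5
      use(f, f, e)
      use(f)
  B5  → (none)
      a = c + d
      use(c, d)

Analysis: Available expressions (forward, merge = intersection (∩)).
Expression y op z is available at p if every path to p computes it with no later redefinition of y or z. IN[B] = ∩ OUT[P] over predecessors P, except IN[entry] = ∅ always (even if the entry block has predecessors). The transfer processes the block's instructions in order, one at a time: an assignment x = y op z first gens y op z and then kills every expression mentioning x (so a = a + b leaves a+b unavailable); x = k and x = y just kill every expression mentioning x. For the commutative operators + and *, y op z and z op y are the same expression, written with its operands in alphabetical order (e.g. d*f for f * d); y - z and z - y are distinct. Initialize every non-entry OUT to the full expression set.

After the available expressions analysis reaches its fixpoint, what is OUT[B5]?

Converged values:
  B0: | IN={} | OUT={b+b, e-e}
  B1: | IN={b+b, e-e} | OUT={b+b, e-e}
  B2: | IN={b+b, e-e} | OUT={b+b, d*e, e-e}
  B3: | IN={b+b, d*e, e-e} | OUT={b+b, b+d}
  B4: | IN={b+b, b+d} | OUT={b+b, b+d}
  B5: | IN={b+b, b+d} | OUT={b+b, b+d, c+d}

Merge at B5: IN[B5] = OUT[B3] ∩ OUT[B4] = {b+b, b+d}
Applying B5's transfer function to that IN value gives OUT[B5] (row B5 above).

Answer: {b+b, b+d, c+d}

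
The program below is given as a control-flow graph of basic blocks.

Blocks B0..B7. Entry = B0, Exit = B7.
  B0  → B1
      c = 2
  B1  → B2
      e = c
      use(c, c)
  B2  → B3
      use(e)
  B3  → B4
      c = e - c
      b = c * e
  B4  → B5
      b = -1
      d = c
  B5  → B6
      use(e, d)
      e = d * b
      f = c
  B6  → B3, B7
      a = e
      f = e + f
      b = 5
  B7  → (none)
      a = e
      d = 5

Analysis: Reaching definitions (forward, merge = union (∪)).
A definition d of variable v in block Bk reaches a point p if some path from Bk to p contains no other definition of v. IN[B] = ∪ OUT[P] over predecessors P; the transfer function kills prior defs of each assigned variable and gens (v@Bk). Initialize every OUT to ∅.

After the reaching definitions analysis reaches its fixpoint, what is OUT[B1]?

Answer: {c@B0, e@B1}

Derivation:
Fixpoint table:
  B0:   IN={}   OUT={c@B0}
  B1:   IN={c@B0}   OUT={c@B0, e@B1}
  B2:   IN={c@B0, e@B1}   OUT={c@B0, e@B1}
  B3:   IN={a@B6, b@B6, c@B0, c@B3, d@B4, e@B1, e@B5, f@B6}   OUT={a@B6, b@B3, c@B3, d@B4, e@B1, e@B5, f@B6}
  B4:   IN={a@B6, b@B3, c@B3, d@B4, e@B1, e@B5, f@B6}   OUT={a@B6, b@B4, c@B3, d@B4, e@B1, e@B5, f@B6}
  B5:   IN={a@B6, b@B4, c@B3, d@B4, e@B1, e@B5, f@B6}   OUT={a@B6, b@B4, c@B3, d@B4, e@B5, f@B5}
  B6:   IN={a@B6, b@B4, c@B3, d@B4, e@B5, f@B5}   OUT={a@B6, b@B6, c@B3, d@B4, e@B5, f@B6}
  B7:   IN={a@B6, b@B6, c@B3, d@B4, e@B5, f@B6}   OUT={a@B7, b@B6, c@B3, d@B7, e@B5, f@B6}

Merge at B1: IN[B1] = OUT[B0] = {c@B0}
Applying B1's transfer function to that IN value gives OUT[B1] (row B1 above).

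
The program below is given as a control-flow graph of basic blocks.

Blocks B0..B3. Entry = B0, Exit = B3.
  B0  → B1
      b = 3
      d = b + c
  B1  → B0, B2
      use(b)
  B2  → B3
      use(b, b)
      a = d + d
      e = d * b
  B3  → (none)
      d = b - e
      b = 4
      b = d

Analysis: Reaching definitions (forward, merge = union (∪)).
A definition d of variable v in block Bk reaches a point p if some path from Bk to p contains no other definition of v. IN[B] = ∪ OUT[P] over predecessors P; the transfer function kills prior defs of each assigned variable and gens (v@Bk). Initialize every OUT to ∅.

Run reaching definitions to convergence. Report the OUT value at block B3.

Answer: {a@B2, b@B3, d@B3, e@B2}

Trace:
Per-block solution:
  B0:   IN={b@B0, d@B0}   OUT={b@B0, d@B0}
  B1:   IN={b@B0, d@B0}   OUT={b@B0, d@B0}
  B2:   IN={b@B0, d@B0}   OUT={a@B2, b@B0, d@B0, e@B2}
  B3:   IN={a@B2, b@B0, d@B0, e@B2}   OUT={a@B2, b@B3, d@B3, e@B2}

Merge at B3: IN[B3] = OUT[B2] = {a@B2, b@B0, d@B0, e@B2}
Applying B3's transfer function to that IN value gives OUT[B3] (row B3 above).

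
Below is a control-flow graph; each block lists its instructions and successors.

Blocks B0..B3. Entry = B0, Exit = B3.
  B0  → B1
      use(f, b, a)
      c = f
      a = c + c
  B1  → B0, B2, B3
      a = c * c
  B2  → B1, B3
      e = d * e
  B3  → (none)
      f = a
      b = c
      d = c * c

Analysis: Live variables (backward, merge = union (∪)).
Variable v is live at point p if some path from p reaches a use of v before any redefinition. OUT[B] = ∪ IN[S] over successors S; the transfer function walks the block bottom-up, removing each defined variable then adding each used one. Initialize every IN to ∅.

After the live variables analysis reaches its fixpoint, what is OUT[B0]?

Answer: {b, c, d, e, f}

Working:
Fixpoint table:
  B0: | IN={a, b, d, e, f} | OUT={b, c, d, e, f}
  B1: | IN={b, c, d, e, f} | OUT={a, b, c, d, e, f}
  B2: | IN={a, b, c, d, e, f} | OUT={a, b, c, d, e, f}
  B3: | IN={a, c} | OUT={}

Merge at B0: OUT[B0] = IN[B1] = {b, c, d, e, f}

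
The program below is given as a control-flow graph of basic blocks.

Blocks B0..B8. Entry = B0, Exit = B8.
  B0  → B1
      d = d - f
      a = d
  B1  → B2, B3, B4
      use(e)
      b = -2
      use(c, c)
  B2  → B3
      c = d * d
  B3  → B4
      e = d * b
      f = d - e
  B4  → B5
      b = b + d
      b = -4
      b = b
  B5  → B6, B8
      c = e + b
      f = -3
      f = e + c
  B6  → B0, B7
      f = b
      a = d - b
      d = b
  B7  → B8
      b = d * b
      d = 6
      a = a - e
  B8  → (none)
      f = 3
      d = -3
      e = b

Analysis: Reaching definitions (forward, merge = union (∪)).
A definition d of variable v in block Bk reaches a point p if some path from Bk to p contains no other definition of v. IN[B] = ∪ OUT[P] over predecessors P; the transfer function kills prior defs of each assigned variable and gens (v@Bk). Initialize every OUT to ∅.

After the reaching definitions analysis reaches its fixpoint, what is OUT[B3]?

Converged values:
  B0:  IN={a@B6, b@B4, c@B5, d@B6, e@B3, f@B6}  OUT={a@B0, b@B4, c@B5, d@B0, e@B3, f@B6}
  B1:  IN={a@B0, b@B4, c@B5, d@B0, e@B3, f@B6}  OUT={a@B0, b@B1, c@B5, d@B0, e@B3, f@B6}
  B2:  IN={a@B0, b@B1, c@B5, d@B0, e@B3, f@B6}  OUT={a@B0, b@B1, c@B2, d@B0, e@B3, f@B6}
  B3:  IN={a@B0, b@B1, c@B2, c@B5, d@B0, e@B3, f@B6}  OUT={a@B0, b@B1, c@B2, c@B5, d@B0, e@B3, f@B3}
  B4:  IN={a@B0, b@B1, c@B2, c@B5, d@B0, e@B3, f@B3, f@B6}  OUT={a@B0, b@B4, c@B2, c@B5, d@B0, e@B3, f@B3, f@B6}
  B5:  IN={a@B0, b@B4, c@B2, c@B5, d@B0, e@B3, f@B3, f@B6}  OUT={a@B0, b@B4, c@B5, d@B0, e@B3, f@B5}
  B6:  IN={a@B0, b@B4, c@B5, d@B0, e@B3, f@B5}  OUT={a@B6, b@B4, c@B5, d@B6, e@B3, f@B6}
  B7:  IN={a@B6, b@B4, c@B5, d@B6, e@B3, f@B6}  OUT={a@B7, b@B7, c@B5, d@B7, e@B3, f@B6}
  B8:  IN={a@B0, a@B7, b@B4, b@B7, c@B5, d@B0, d@B7, e@B3, f@B5, f@B6}  OUT={a@B0, a@B7, b@B4, b@B7, c@B5, d@B8, e@B8, f@B8}

Merge at B3: IN[B3] = OUT[B1] ⊔ OUT[B2] = {a@B0, b@B1, c@B2, c@B5, d@B0, e@B3, f@B6}
Applying B3's transfer function to that IN value gives OUT[B3] (row B3 above).

Answer: {a@B0, b@B1, c@B2, c@B5, d@B0, e@B3, f@B3}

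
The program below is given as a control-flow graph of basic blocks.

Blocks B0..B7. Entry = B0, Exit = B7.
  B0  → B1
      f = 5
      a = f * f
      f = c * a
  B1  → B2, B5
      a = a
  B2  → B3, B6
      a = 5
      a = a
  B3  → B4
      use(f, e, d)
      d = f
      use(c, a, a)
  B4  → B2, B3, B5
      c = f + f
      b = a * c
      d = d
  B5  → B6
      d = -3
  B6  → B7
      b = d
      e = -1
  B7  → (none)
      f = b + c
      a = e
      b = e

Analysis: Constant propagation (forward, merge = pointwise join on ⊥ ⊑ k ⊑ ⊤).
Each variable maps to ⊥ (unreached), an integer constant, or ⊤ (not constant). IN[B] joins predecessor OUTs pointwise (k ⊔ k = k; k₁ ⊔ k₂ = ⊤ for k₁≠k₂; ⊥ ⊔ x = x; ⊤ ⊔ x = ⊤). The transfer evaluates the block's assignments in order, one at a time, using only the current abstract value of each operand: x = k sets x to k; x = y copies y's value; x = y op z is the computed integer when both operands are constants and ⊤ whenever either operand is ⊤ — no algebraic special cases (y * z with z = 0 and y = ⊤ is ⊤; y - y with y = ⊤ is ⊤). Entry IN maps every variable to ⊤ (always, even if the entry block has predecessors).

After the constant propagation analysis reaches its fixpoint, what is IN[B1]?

Answer: {a: 25, b: ⊤, c: ⊤, d: ⊤, e: ⊤, f: ⊤}

Derivation:
Per-block solution:
  B0:  IN=(all ⊤)  OUT={a:25; rest ⊤}
  B1:  IN={a:25; rest ⊤}  OUT={a:25; rest ⊤}
  B2:  IN=(all ⊤)  OUT={a:5; rest ⊤}
  B3:  IN={a:5; rest ⊤}  OUT={a:5; rest ⊤}
  B4:  IN={a:5; rest ⊤}  OUT={a:5; rest ⊤}
  B5:  IN=(all ⊤)  OUT={d:-3; rest ⊤}
  B6:  IN=(all ⊤)  OUT={e:-1; rest ⊤}
  B7:  IN={e:-1; rest ⊤}  OUT={a:-1, b:-1, e:-1; rest ⊤}

Merge at B1: IN[B1] = OUT[B0] = {a: 25, b: ⊤, c: ⊤, d: ⊤, e: ⊤, f: ⊤}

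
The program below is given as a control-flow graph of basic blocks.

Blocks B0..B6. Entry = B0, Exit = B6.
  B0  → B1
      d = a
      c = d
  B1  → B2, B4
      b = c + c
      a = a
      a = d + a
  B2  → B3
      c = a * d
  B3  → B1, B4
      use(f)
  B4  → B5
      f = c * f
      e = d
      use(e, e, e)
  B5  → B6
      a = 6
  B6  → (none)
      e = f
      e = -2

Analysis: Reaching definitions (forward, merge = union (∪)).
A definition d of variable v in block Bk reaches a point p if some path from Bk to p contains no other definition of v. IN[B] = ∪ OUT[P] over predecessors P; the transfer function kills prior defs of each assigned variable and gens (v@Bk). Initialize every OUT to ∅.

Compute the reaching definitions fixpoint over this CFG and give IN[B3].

Answer: {a@B1, b@B1, c@B2, d@B0}

Trace:
Converged values:
  B0:  IN={}  OUT={c@B0, d@B0}
  B1:  IN={a@B1, b@B1, c@B0, c@B2, d@B0}  OUT={a@B1, b@B1, c@B0, c@B2, d@B0}
  B2:  IN={a@B1, b@B1, c@B0, c@B2, d@B0}  OUT={a@B1, b@B1, c@B2, d@B0}
  B3:  IN={a@B1, b@B1, c@B2, d@B0}  OUT={a@B1, b@B1, c@B2, d@B0}
  B4:  IN={a@B1, b@B1, c@B0, c@B2, d@B0}  OUT={a@B1, b@B1, c@B0, c@B2, d@B0, e@B4, f@B4}
  B5:  IN={a@B1, b@B1, c@B0, c@B2, d@B0, e@B4, f@B4}  OUT={a@B5, b@B1, c@B0, c@B2, d@B0, e@B4, f@B4}
  B6:  IN={a@B5, b@B1, c@B0, c@B2, d@B0, e@B4, f@B4}  OUT={a@B5, b@B1, c@B0, c@B2, d@B0, e@B6, f@B4}

Merge at B3: IN[B3] = OUT[B2] = {a@B1, b@B1, c@B2, d@B0}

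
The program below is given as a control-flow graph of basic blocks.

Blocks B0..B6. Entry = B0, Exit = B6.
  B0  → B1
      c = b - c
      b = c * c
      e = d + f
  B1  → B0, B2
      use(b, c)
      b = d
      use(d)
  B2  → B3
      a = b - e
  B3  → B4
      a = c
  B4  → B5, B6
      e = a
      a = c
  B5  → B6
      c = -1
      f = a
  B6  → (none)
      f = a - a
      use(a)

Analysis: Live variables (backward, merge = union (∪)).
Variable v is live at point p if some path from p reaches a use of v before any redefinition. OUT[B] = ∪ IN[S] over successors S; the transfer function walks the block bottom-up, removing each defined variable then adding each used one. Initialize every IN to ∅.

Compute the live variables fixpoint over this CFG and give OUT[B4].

Converged values:
  B0: | IN={b, c, d, f} | OUT={b, c, d, e, f}
  B1: | IN={b, c, d, e, f} | OUT={b, c, d, e, f}
  B2: | IN={b, c, e} | OUT={c}
  B3: | IN={c} | OUT={a, c}
  B4: | IN={a, c} | OUT={a}
  B5: | IN={a} | OUT={a}
  B6: | IN={a} | OUT={}

Merge at B4: OUT[B4] = IN[B5] ⊔ IN[B6] = {a}

Answer: {a}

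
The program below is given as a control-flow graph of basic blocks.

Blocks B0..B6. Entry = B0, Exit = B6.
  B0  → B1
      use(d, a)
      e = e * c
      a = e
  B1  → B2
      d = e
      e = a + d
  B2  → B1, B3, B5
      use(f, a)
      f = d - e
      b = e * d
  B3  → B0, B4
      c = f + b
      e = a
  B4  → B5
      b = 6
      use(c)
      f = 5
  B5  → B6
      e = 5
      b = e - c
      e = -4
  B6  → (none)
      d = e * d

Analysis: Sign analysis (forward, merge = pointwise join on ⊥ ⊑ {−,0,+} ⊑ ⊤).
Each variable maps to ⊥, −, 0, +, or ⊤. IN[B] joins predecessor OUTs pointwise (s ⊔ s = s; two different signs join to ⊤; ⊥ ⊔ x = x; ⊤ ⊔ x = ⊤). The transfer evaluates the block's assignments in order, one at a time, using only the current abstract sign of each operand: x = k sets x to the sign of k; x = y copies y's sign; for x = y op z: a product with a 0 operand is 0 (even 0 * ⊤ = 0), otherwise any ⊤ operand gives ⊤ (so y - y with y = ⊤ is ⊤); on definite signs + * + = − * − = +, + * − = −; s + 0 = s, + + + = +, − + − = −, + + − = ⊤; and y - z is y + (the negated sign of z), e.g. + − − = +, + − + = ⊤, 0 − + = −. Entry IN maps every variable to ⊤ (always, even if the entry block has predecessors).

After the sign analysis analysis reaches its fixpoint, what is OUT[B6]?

Fixpoint table:
  B0:   IN=(all ⊤)   OUT=(all ⊤)
  B1:   IN=(all ⊤)   OUT=(all ⊤)
  B2:   IN=(all ⊤)   OUT=(all ⊤)
  B3:   IN=(all ⊤)   OUT=(all ⊤)
  B4:   IN=(all ⊤)   OUT={b:+, f:+; rest ⊤}
  B5:   IN=(all ⊤)   OUT={e:-; rest ⊤}
  B6:   IN={e:-; rest ⊤}   OUT={e:-; rest ⊤}

Merge at B6: IN[B6] = OUT[B5] = {a: ⊤, b: ⊤, c: ⊤, d: ⊤, e: -, f: ⊤}
Applying B6's transfer function to that IN value gives OUT[B6] (row B6 above).

Answer: {a: ⊤, b: ⊤, c: ⊤, d: ⊤, e: -, f: ⊤}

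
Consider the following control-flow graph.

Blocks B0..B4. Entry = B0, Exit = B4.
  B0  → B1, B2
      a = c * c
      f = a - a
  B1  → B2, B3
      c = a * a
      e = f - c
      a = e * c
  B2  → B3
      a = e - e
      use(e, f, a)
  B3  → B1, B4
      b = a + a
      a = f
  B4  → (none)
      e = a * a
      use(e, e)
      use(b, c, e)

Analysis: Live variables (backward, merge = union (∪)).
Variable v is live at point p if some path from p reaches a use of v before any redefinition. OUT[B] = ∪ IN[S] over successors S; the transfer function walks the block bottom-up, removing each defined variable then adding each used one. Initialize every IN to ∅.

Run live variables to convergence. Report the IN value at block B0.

Answer: {c, e}

Trace:
Fixpoint table:
  B0: | IN={c, e} | OUT={a, c, e, f}
  B1: | IN={a, f} | OUT={a, c, e, f}
  B2: | IN={c, e, f} | OUT={a, c, f}
  B3: | IN={a, c, f} | OUT={a, b, c, f}
  B4: | IN={a, b, c} | OUT={}

Merge at B0: OUT[B0] = IN[B1] ⊔ IN[B2] = {a, c, e, f}
Applying B0's transfer function to that OUT value gives IN[B0] (row B0 above).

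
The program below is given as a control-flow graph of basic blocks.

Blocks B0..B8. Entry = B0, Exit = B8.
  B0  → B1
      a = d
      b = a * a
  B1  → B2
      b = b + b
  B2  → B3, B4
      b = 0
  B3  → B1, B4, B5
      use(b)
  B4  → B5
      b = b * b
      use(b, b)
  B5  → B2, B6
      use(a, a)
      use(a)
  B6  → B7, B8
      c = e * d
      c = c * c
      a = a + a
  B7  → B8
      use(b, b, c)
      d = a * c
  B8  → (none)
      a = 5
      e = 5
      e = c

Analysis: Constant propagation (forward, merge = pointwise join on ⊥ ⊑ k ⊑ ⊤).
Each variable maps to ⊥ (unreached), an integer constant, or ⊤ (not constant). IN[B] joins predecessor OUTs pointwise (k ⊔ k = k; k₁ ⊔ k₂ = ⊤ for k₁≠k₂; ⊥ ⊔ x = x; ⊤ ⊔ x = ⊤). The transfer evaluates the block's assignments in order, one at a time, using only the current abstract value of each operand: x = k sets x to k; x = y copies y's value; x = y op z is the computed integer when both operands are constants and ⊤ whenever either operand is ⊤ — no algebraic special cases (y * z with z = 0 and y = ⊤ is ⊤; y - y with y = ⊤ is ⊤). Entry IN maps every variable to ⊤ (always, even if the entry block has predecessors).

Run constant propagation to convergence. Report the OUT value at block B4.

Fixpoint table:
  B0: | IN=(all ⊤) | OUT=(all ⊤)
  B1: | IN=(all ⊤) | OUT=(all ⊤)
  B2: | IN=(all ⊤) | OUT={b:0; rest ⊤}
  B3: | IN={b:0; rest ⊤} | OUT={b:0; rest ⊤}
  B4: | IN={b:0; rest ⊤} | OUT={b:0; rest ⊤}
  B5: | IN={b:0; rest ⊤} | OUT={b:0; rest ⊤}
  B6: | IN={b:0; rest ⊤} | OUT={b:0; rest ⊤}
  B7: | IN={b:0; rest ⊤} | OUT={b:0; rest ⊤}
  B8: | IN={b:0; rest ⊤} | OUT={a:5, b:0; rest ⊤}

Merge at B4: IN[B4] = OUT[B2] ⊔ OUT[B3] = {a: ⊤, b: 0, c: ⊤, d: ⊤, e: ⊤, f: ⊤}
Applying B4's transfer function to that IN value gives OUT[B4] (row B4 above).

Answer: {a: ⊤, b: 0, c: ⊤, d: ⊤, e: ⊤, f: ⊤}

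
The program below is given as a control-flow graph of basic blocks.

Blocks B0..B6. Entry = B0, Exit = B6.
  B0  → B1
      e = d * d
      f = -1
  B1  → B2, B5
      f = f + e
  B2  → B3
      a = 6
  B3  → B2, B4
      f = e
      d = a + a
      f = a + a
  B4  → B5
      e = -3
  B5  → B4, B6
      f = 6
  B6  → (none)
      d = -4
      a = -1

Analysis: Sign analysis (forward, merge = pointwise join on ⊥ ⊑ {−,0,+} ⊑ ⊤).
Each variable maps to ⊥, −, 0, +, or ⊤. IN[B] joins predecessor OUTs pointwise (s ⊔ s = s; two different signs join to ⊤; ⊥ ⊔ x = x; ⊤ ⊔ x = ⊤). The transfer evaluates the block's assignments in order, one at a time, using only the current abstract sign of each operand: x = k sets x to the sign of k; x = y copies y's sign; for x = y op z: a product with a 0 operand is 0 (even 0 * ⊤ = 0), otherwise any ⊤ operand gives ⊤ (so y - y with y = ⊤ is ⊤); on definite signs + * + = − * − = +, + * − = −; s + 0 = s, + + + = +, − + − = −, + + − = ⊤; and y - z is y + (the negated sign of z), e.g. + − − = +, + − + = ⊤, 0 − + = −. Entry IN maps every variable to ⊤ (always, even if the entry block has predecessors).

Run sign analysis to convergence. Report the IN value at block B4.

Fixpoint table:
  B0: | IN=(all ⊤) | OUT={f:-; rest ⊤}
  B1: | IN={f:-; rest ⊤} | OUT=(all ⊤)
  B2: | IN=(all ⊤) | OUT={a:+; rest ⊤}
  B3: | IN={a:+; rest ⊤} | OUT={a:+, d:+, f:+; rest ⊤}
  B4: | IN={f:+; rest ⊤} | OUT={e:-, f:+; rest ⊤}
  B5: | IN=(all ⊤) | OUT={f:+; rest ⊤}
  B6: | IN={f:+; rest ⊤} | OUT={a:-, d:-, f:+; rest ⊤}

Merge at B4: IN[B4] = OUT[B3] ⊔ OUT[B5] = {a: ⊤, b: ⊤, c: ⊤, d: ⊤, e: ⊤, f: +}

Answer: {a: ⊤, b: ⊤, c: ⊤, d: ⊤, e: ⊤, f: +}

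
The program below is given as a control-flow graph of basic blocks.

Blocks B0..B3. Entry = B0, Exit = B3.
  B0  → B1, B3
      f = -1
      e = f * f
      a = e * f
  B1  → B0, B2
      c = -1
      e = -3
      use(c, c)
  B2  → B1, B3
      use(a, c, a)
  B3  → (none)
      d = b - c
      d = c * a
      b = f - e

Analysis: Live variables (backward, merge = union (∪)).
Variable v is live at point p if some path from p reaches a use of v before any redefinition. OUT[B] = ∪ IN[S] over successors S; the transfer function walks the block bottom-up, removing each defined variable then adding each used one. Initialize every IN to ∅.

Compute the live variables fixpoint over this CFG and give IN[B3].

Fixpoint table:
  B0:   IN={b, c}   OUT={a, b, c, e, f}
  B1:   IN={a, b, f}   OUT={a, b, c, e, f}
  B2:   IN={a, b, c, e, f}   OUT={a, b, c, e, f}
  B3:   IN={a, b, c, e, f}   OUT={}

B3 is the boundary node: OUT[B3] = {}
Applying B3's transfer function to that OUT value gives IN[B3] (row B3 above).

Answer: {a, b, c, e, f}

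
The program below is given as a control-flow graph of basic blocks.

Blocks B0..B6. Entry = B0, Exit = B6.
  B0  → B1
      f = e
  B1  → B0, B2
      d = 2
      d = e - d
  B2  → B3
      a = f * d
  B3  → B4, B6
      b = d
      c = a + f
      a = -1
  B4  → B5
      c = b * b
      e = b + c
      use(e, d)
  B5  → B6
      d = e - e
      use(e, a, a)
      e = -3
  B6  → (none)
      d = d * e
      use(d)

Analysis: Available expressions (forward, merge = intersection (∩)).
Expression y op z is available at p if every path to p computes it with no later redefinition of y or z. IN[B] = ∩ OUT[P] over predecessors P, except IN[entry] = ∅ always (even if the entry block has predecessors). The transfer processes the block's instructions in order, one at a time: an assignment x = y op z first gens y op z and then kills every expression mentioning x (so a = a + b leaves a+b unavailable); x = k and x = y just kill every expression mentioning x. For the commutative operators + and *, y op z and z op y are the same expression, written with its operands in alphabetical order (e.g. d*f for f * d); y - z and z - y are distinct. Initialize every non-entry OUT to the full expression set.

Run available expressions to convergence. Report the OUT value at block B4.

Fixpoint table:
  B0:  IN={}  OUT={}
  B1:  IN={}  OUT={}
  B2:  IN={}  OUT={d*f}
  B3:  IN={d*f}  OUT={d*f}
  B4:  IN={d*f}  OUT={b*b, b+c, d*f}
  B5:  IN={b*b, b+c, d*f}  OUT={b*b, b+c}
  B6:  IN={}  OUT={}

Merge at B4: IN[B4] = OUT[B3] = {d*f}
Applying B4's transfer function to that IN value gives OUT[B4] (row B4 above).

Answer: {b*b, b+c, d*f}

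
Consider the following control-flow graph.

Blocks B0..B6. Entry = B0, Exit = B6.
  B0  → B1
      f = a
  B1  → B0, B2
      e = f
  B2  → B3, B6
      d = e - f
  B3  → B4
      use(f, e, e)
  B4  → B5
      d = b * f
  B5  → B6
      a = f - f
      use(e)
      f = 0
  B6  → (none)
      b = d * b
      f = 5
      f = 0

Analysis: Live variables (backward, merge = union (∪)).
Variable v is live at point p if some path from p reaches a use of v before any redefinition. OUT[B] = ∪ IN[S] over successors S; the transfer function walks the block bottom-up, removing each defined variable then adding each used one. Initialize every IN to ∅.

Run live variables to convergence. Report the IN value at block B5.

Answer: {b, d, e, f}

Trace:
Per-block solution:
  B0:  IN={a, b}  OUT={a, b, f}
  B1:  IN={a, b, f}  OUT={a, b, e, f}
  B2:  IN={b, e, f}  OUT={b, d, e, f}
  B3:  IN={b, e, f}  OUT={b, e, f}
  B4:  IN={b, e, f}  OUT={b, d, e, f}
  B5:  IN={b, d, e, f}  OUT={b, d}
  B6:  IN={b, d}  OUT={}

Merge at B5: OUT[B5] = IN[B6] = {b, d}
Applying B5's transfer function to that OUT value gives IN[B5] (row B5 above).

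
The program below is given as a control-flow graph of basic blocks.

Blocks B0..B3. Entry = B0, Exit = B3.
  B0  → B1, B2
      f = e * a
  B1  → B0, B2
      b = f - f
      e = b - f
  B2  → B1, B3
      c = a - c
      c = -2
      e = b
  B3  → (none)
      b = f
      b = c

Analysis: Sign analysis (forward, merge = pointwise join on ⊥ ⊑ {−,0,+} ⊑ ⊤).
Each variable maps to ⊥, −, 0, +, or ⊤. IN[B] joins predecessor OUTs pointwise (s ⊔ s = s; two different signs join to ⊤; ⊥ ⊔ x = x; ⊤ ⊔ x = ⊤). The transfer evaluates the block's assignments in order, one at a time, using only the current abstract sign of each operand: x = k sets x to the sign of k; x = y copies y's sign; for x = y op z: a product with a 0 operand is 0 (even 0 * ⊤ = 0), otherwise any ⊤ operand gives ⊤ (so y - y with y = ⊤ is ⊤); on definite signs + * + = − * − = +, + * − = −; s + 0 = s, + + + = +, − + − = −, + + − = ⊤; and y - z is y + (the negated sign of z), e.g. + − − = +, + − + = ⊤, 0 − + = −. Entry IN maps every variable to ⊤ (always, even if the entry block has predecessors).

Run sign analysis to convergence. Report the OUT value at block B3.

Per-block solution:
  B0:  IN=(all ⊤)  OUT=(all ⊤)
  B1:  IN=(all ⊤)  OUT=(all ⊤)
  B2:  IN=(all ⊤)  OUT={c:-; rest ⊤}
  B3:  IN={c:-; rest ⊤}  OUT={b:-, c:-; rest ⊤}

Merge at B3: IN[B3] = OUT[B2] = {a: ⊤, b: ⊤, c: -, d: ⊤, e: ⊤, f: ⊤}
Applying B3's transfer function to that IN value gives OUT[B3] (row B3 above).

Answer: {a: ⊤, b: -, c: -, d: ⊤, e: ⊤, f: ⊤}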